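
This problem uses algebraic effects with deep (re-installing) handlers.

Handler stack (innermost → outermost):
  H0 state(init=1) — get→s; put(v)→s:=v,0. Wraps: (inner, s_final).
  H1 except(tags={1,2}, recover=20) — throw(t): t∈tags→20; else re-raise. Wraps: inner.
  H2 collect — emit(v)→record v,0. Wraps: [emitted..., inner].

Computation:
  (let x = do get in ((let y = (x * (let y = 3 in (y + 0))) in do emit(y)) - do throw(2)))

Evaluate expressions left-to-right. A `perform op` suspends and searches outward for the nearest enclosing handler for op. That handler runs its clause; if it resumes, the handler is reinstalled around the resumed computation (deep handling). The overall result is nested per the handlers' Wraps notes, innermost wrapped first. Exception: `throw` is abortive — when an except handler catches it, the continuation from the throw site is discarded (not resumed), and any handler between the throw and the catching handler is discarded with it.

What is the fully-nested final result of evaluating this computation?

Answer: [3, 20]

Step-by-step:
get @ H0 ⇒ 1
emit(3) @ H2 ⇒ out+=3
throw(2) @ H1 caught ⇒ 20
H2 returns [3, 20]
= [3, 20]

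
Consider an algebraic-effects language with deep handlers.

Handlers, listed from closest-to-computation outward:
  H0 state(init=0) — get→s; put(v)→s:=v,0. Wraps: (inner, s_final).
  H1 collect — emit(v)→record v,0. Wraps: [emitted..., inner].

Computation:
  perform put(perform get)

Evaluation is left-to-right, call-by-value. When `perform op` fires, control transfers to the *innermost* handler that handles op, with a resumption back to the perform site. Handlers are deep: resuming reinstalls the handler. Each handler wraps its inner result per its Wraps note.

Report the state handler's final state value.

Answer: 0

Evaluation trace:
get @ H0 ⇒ 0
put(0) @ H0 ⇒ s:=0
H0 returns (0, 0)
H1 returns [(0, 0)]
= [(0, 0)]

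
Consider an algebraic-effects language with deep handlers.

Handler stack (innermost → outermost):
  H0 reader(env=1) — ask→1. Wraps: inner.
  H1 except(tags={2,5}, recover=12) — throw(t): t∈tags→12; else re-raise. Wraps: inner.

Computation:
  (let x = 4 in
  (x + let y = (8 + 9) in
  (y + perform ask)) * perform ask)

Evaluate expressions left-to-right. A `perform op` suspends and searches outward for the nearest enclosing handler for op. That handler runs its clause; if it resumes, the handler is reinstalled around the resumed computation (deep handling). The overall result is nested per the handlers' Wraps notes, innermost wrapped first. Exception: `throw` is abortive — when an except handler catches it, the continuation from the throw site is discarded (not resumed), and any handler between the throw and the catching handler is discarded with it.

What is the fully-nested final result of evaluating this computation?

Step-by-step:
ask @ H0 ⇒ 1
ask @ H0 ⇒ 1
H0 returns 22
H1 returns 22
= 22

Answer: 22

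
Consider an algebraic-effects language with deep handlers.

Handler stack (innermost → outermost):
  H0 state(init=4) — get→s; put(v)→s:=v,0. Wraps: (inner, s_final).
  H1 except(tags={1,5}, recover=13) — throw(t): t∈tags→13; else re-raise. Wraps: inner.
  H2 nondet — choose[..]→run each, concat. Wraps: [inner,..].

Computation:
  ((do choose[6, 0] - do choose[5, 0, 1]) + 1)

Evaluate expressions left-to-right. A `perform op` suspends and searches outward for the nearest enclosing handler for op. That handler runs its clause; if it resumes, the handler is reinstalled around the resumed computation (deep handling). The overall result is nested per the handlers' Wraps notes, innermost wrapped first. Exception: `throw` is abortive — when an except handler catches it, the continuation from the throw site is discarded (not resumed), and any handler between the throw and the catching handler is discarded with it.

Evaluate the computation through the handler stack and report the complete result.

Step-by-step:
choose[6, 0] @ H2
  branch[0] choose=6:
    choose[5, 0, 1] @ H2
      branch[0] choose=5:
        H0 returns (2, 4)
        H1 returns (2, 4)
        H2 returns [(2, 4)]
      branch[1] choose=0:
        H0 returns (7, 4)
        H1 returns (7, 4)
        H2 returns [(7, 4)]
      branch[2] choose=1:
        H0 returns (6, 4)
        H1 returns (6, 4)
        H2 returns [(6, 4)]
  branch[1] choose=0:
    choose[5, 0, 1] @ H2
      branch[0] choose=5:
        H0 returns (-4, 4)
        H1 returns (-4, 4)
        H2 returns [(-4, 4)]
      branch[1] choose=0:
        H0 returns (1, 4)
        H1 returns (1, 4)
        H2 returns [(1, 4)]
      branch[2] choose=1:
        H0 returns (0, 4)
        H1 returns (0, 4)
        H2 returns [(0, 4)]
= [(2, 4), (7, 4), (6, 4), (-4, 4), (1, 4), (0, 4)]

Answer: [(2, 4), (7, 4), (6, 4), (-4, 4), (1, 4), (0, 4)]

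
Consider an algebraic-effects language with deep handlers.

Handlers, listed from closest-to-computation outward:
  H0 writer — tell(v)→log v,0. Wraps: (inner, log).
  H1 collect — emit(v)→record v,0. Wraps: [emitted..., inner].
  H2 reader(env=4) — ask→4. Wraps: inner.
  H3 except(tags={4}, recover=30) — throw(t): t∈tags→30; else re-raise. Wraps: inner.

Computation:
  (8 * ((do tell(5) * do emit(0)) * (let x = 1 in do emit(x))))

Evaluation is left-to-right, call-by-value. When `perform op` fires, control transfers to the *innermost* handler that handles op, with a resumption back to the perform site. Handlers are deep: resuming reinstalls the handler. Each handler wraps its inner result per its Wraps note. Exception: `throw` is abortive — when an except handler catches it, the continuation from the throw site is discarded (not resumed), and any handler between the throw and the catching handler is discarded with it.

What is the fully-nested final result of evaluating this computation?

Answer: [0, 1, (0, (5))]

Step-by-step:
tell(5) @ H0 ⇒ log+=5
emit(0) @ H1 ⇒ out+=0
emit(1) @ H1 ⇒ out+=1
H0 returns (0, (5))
H1 returns [0, 1, (0, (5))]
H2 returns [0, 1, (0, (5))]
H3 returns [0, 1, (0, (5))]
= [0, 1, (0, (5))]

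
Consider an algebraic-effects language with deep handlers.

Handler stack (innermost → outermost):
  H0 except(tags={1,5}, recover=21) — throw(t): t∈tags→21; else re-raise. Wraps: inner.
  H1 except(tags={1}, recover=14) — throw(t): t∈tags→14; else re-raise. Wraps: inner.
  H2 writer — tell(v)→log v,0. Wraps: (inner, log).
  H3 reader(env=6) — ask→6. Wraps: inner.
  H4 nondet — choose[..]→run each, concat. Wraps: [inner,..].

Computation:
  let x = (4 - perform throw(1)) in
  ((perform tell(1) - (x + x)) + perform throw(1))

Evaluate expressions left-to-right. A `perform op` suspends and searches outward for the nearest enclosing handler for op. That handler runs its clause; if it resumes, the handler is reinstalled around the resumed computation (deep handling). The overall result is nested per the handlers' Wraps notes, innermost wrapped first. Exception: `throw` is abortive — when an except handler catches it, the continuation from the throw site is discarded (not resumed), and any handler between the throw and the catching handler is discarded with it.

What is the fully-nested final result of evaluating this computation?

Answer: [(21, ())]

Step-by-step:
throw(1) @ H0 caught ⇒ 21
H1 returns 21
H2 returns (21, ())
H3 returns (21, ())
H4 returns [(21, ())]
= [(21, ())]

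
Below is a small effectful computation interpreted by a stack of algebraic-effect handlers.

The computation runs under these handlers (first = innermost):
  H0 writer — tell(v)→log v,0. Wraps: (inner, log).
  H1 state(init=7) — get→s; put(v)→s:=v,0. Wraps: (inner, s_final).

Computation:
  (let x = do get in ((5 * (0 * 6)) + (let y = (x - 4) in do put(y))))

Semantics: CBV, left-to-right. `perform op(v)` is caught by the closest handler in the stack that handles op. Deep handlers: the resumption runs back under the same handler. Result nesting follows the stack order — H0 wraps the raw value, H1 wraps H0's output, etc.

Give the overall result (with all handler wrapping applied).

Step-by-step:
get @ H1 ⇒ 7
put(3) @ H1 ⇒ s:=3
H0 returns (0, ())
H1 returns ((0, ()), 3)
= ((0, ()), 3)

Answer: ((0, ()), 3)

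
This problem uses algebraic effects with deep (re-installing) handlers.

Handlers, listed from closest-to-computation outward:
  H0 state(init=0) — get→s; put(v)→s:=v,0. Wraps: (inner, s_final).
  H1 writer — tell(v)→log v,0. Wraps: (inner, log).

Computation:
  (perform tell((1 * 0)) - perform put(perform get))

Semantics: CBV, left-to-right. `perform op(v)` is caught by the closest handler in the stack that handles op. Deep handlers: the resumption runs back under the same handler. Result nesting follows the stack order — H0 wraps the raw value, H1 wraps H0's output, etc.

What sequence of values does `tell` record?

Answer: (0)

Step-by-step:
tell(0) @ H1 ⇒ log+=0
get @ H0 ⇒ 0
put(0) @ H0 ⇒ s:=0
H0 returns (0, 0)
H1 returns ((0, 0), (0))
= ((0, 0), (0))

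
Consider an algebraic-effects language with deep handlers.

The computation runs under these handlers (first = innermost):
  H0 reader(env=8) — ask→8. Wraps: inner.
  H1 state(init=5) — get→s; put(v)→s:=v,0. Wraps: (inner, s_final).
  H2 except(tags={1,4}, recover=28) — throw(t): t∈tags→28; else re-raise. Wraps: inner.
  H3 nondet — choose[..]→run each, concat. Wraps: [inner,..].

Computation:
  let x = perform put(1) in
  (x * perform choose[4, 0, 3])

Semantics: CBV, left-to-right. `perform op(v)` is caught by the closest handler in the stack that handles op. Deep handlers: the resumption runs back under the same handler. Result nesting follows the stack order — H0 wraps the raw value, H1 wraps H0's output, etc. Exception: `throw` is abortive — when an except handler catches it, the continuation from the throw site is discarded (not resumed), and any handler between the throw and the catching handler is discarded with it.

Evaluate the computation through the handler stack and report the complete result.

Answer: [(0, 1), (0, 1), (0, 1)]

Working:
put(1) @ H1 ⇒ s:=1
choose[4, 0, 3] @ H3
  branch[0] choose=4:
    H0 returns 0
    H1 returns (0, 1)
    H2 returns (0, 1)
    H3 returns [(0, 1)]
  branch[1] choose=0:
    H0 returns 0
    H1 returns (0, 1)
    H2 returns (0, 1)
    H3 returns [(0, 1)]
  branch[2] choose=3:
    H0 returns 0
    H1 returns (0, 1)
    H2 returns (0, 1)
    H3 returns [(0, 1)]
= [(0, 1), (0, 1), (0, 1)]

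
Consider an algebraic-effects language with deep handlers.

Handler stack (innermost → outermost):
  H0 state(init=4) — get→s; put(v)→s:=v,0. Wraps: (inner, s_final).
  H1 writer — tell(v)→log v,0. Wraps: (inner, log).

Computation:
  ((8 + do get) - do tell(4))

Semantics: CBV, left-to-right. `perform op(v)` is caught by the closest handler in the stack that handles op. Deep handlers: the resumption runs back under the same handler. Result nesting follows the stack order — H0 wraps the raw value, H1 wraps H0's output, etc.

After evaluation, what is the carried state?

Working:
get @ H0 ⇒ 4
tell(4) @ H1 ⇒ log+=4
H0 returns (12, 4)
H1 returns ((12, 4), (4))
= ((12, 4), (4))

Answer: 4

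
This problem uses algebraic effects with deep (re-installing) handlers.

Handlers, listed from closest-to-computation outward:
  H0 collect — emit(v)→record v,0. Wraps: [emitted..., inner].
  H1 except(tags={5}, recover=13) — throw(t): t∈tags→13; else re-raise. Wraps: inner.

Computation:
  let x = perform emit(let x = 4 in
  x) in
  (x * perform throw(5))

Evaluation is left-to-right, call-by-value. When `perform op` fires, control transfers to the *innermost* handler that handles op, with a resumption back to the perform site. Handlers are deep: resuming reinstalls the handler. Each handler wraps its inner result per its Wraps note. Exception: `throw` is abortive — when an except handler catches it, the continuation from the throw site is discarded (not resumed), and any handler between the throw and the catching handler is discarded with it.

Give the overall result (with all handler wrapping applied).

Evaluation trace:
emit(4) @ H0 ⇒ out+=4
throw(5) @ H1 caught ⇒ 13
= 13

Answer: 13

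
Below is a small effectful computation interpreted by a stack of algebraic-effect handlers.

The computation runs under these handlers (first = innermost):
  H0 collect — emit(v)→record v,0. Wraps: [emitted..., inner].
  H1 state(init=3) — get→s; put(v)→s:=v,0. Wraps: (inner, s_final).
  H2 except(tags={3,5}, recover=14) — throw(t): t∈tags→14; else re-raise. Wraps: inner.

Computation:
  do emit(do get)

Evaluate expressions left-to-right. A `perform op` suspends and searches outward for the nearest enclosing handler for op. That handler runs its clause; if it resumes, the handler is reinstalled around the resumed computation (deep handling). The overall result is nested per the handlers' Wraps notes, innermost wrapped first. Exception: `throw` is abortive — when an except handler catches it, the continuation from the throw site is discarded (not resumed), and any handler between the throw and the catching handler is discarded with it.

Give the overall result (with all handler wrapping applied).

Answer: ([3, 0], 3)

Step-by-step:
get @ H1 ⇒ 3
emit(3) @ H0 ⇒ out+=3
H0 returns [3, 0]
H1 returns ([3, 0], 3)
H2 returns ([3, 0], 3)
= ([3, 0], 3)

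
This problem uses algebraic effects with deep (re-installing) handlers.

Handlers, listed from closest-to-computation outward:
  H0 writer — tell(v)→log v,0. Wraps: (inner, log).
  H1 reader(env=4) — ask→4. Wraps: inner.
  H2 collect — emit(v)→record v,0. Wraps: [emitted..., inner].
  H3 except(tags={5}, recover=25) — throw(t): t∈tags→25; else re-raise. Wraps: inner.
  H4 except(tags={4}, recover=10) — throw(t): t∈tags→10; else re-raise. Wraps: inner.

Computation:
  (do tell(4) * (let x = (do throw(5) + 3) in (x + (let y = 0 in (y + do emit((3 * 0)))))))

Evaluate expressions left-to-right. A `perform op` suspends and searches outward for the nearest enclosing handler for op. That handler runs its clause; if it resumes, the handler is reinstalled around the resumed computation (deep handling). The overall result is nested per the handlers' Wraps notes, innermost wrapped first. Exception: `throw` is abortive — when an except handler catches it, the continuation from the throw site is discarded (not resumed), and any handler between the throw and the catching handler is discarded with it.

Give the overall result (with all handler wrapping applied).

Answer: 25

Working:
tell(4) @ H0 ⇒ log+=4
throw(5) @ H3 caught ⇒ 25
H4 returns 25
= 25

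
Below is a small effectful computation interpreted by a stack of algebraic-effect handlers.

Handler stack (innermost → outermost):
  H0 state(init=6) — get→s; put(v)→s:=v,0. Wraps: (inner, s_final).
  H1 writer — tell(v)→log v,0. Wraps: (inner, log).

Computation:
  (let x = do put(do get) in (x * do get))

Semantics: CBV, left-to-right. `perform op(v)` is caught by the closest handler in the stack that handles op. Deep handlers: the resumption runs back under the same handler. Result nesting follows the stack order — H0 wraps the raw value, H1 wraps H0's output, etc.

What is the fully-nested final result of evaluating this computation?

Answer: ((0, 6), ())

Evaluation trace:
get @ H0 ⇒ 6
put(6) @ H0 ⇒ s:=6
get @ H0 ⇒ 6
H0 returns (0, 6)
H1 returns ((0, 6), ())
= ((0, 6), ())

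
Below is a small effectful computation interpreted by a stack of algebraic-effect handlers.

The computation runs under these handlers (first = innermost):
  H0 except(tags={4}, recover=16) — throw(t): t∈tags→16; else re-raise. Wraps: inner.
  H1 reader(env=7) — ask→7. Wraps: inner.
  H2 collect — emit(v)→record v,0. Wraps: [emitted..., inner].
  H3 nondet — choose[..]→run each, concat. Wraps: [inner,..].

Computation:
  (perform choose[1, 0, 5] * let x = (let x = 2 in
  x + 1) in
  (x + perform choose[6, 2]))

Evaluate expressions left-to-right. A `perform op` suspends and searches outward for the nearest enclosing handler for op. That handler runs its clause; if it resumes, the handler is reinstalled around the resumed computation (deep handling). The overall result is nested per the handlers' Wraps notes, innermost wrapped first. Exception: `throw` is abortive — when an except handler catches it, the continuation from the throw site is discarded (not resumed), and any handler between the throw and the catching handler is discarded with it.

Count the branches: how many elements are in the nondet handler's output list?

Working:
choose[1, 0, 5] @ H3
  branch[0] choose=1:
    choose[6, 2] @ H3
      branch[0] choose=6:
        H0 returns 9
        H1 returns 9
        H2 returns [9]
        H3 returns [[9]]
      branch[1] choose=2:
        H0 returns 5
        H1 returns 5
        H2 returns [5]
        H3 returns [[5]]
  branch[1] choose=0:
    choose[6, 2] @ H3
      branch[0] choose=6:
        H0 returns 0
        H1 returns 0
        H2 returns [0]
        H3 returns [[0]]
      branch[1] choose=2:
        H0 returns 0
        H1 returns 0
        H2 returns [0]
        H3 returns [[0]]
  branch[2] choose=5:
    choose[6, 2] @ H3
      branch[0] choose=6:
        H0 returns 45
        H1 returns 45
        H2 returns [45]
        H3 returns [[45]]
      branch[1] choose=2:
        H0 returns 25
        H1 returns 25
        H2 returns [25]
        H3 returns [[25]]
= [[9], [5], [0], [0], [45], [25]]

Answer: 6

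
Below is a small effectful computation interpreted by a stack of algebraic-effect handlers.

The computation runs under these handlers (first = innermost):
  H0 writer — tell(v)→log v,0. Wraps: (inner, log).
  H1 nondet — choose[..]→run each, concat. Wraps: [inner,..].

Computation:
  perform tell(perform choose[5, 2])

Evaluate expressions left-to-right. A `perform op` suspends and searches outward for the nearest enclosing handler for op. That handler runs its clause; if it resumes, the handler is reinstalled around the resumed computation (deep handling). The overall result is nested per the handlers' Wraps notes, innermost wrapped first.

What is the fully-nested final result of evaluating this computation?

Evaluation trace:
choose[5, 2] @ H1
  branch[0] choose=5:
    tell(5) @ H0 ⇒ log+=5
    H0 returns (0, (5))
    H1 returns [(0, (5))]
  branch[1] choose=2:
    tell(2) @ H0 ⇒ log+=2
    H0 returns (0, (2))
    H1 returns [(0, (2))]
= [(0, (5)), (0, (2))]

Answer: [(0, (5)), (0, (2))]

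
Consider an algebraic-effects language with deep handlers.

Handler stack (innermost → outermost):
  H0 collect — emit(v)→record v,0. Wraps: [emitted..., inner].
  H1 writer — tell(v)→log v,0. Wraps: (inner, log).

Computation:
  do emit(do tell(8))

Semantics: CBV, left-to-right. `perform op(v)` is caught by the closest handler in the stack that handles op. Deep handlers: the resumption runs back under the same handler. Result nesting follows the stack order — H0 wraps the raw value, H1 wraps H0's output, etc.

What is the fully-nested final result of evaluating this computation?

Answer: ([0, 0], (8))

Working:
tell(8) @ H1 ⇒ log+=8
emit(0) @ H0 ⇒ out+=0
H0 returns [0, 0]
H1 returns ([0, 0], (8))
= ([0, 0], (8))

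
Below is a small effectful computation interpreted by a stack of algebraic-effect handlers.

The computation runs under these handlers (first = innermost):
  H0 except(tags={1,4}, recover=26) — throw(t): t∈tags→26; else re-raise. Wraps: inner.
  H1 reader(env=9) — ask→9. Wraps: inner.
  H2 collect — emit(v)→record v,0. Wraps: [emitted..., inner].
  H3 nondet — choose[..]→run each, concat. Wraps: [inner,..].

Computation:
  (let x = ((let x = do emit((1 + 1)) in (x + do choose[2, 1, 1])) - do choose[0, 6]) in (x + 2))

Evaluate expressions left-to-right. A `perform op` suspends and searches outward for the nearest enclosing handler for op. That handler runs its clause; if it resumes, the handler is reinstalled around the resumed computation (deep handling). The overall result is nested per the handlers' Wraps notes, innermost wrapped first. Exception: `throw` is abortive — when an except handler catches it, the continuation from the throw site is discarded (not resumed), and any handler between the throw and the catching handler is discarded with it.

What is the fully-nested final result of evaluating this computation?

Answer: [[2, 4], [2, -2], [2, 3], [2, -3], [2, 3], [2, -3]]

Working:
emit(2) @ H2 ⇒ out+=2
choose[2, 1, 1] @ H3
  branch[0] choose=2:
    choose[0, 6] @ H3
      branch[0] choose=0:
        H0 returns 4
        H1 returns 4
        H2 returns [2, 4]
        H3 returns [[2, 4]]
      branch[1] choose=6:
        H0 returns -2
        H1 returns -2
        H2 returns [2, -2]
        H3 returns [[2, -2]]
  branch[1] choose=1:
    choose[0, 6] @ H3
      branch[0] choose=0:
        H0 returns 3
        H1 returns 3
        H2 returns [2, 3]
        H3 returns [[2, 3]]
      branch[1] choose=6:
        H0 returns -3
        H1 returns -3
        H2 returns [2, -3]
        H3 returns [[2, -3]]
  branch[2] choose=1:
    choose[0, 6] @ H3
      branch[0] choose=0:
        H0 returns 3
        H1 returns 3
        H2 returns [2, 3]
        H3 returns [[2, 3]]
      branch[1] choose=6:
        H0 returns -3
        H1 returns -3
        H2 returns [2, -3]
        H3 returns [[2, -3]]
= [[2, 4], [2, -2], [2, 3], [2, -3], [2, 3], [2, -3]]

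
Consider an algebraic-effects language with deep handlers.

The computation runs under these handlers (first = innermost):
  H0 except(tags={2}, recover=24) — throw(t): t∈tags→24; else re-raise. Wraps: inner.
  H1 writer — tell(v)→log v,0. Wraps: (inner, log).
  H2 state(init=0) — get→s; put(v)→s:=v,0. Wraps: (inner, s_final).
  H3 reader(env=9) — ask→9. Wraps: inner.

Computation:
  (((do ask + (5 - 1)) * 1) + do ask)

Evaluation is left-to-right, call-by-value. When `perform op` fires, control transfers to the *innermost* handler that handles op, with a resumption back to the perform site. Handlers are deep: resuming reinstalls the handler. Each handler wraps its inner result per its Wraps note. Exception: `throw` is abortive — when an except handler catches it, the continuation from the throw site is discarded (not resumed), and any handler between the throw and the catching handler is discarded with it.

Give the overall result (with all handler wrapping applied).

Step-by-step:
ask @ H3 ⇒ 9
ask @ H3 ⇒ 9
H0 returns 22
H1 returns (22, ())
H2 returns ((22, ()), 0)
H3 returns ((22, ()), 0)
= ((22, ()), 0)

Answer: ((22, ()), 0)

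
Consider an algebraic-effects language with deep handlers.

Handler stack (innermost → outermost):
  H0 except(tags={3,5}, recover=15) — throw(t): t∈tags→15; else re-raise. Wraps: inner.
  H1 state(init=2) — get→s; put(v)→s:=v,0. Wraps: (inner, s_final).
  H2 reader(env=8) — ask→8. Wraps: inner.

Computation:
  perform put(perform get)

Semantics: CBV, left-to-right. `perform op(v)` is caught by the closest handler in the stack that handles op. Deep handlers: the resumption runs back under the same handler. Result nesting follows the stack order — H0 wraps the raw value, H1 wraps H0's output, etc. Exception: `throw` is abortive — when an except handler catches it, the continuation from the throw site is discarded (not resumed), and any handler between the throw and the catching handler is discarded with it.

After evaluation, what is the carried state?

Evaluation trace:
get @ H1 ⇒ 2
put(2) @ H1 ⇒ s:=2
H0 returns 0
H1 returns (0, 2)
H2 returns (0, 2)
= (0, 2)

Answer: 2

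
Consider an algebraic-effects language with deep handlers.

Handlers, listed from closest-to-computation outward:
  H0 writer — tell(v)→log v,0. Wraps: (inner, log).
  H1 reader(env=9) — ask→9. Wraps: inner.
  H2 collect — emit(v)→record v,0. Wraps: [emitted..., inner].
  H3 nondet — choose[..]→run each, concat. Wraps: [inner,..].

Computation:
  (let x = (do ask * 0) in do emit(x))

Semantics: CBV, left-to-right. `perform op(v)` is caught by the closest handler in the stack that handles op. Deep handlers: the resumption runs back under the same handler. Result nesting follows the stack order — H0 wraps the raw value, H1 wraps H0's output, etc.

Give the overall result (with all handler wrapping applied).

Answer: [[0, (0, ())]]

Working:
ask @ H1 ⇒ 9
emit(0) @ H2 ⇒ out+=0
H0 returns (0, ())
H1 returns (0, ())
H2 returns [0, (0, ())]
H3 returns [[0, (0, ())]]
= [[0, (0, ())]]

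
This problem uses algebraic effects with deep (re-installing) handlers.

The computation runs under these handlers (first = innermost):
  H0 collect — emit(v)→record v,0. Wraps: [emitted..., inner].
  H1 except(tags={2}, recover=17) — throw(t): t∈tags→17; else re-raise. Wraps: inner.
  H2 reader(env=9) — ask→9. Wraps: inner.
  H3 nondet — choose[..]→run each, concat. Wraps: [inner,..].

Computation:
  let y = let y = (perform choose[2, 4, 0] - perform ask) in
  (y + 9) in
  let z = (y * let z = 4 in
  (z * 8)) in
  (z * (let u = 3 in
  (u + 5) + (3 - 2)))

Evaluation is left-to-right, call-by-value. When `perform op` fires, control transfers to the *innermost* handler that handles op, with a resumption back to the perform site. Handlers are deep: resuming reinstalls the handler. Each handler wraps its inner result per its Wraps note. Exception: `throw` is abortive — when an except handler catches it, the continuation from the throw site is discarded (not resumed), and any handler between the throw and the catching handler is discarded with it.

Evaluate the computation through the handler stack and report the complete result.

Answer: [[576], [1152], [0]]

Working:
choose[2, 4, 0] @ H3
  branch[0] choose=2:
    ask @ H2 ⇒ 9
    H0 returns [576]
    H1 returns [576]
    H2 returns [576]
    H3 returns [[576]]
  branch[1] choose=4:
    ask @ H2 ⇒ 9
    H0 returns [1152]
    H1 returns [1152]
    H2 returns [1152]
    H3 returns [[1152]]
  branch[2] choose=0:
    ask @ H2 ⇒ 9
    H0 returns [0]
    H1 returns [0]
    H2 returns [0]
    H3 returns [[0]]
= [[576], [1152], [0]]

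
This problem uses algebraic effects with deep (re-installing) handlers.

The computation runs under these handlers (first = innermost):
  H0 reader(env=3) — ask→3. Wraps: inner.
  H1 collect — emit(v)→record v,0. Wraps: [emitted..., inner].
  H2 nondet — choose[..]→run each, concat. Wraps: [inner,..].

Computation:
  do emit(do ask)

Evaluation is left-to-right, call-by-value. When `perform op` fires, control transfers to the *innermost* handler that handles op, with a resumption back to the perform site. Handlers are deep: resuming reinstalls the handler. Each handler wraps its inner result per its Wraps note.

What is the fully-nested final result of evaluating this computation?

Answer: [[3, 0]]

Step-by-step:
ask @ H0 ⇒ 3
emit(3) @ H1 ⇒ out+=3
H0 returns 0
H1 returns [3, 0]
H2 returns [[3, 0]]
= [[3, 0]]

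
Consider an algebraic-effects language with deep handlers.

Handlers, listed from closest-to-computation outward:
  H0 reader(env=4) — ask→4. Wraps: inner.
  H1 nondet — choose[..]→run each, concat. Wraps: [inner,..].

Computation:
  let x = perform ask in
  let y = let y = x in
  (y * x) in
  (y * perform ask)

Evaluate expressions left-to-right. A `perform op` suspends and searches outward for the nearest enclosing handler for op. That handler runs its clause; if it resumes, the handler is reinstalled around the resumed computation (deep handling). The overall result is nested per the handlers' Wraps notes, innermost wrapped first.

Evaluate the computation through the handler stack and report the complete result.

Evaluation trace:
ask @ H0 ⇒ 4
ask @ H0 ⇒ 4
H0 returns 64
H1 returns [64]
= [64]

Answer: [64]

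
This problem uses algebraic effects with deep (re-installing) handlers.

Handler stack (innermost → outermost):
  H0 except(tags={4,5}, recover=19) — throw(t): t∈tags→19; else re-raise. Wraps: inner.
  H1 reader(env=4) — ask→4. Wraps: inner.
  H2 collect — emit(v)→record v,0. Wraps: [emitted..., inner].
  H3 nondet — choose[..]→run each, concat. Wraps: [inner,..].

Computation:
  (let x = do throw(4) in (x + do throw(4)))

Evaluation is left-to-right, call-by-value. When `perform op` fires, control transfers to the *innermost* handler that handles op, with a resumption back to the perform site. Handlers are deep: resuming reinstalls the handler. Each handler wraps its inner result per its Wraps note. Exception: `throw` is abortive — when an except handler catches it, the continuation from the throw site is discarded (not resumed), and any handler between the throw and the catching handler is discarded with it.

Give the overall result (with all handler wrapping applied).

Answer: [[19]]

Evaluation trace:
throw(4) @ H0 caught ⇒ 19
H1 returns 19
H2 returns [19]
H3 returns [[19]]
= [[19]]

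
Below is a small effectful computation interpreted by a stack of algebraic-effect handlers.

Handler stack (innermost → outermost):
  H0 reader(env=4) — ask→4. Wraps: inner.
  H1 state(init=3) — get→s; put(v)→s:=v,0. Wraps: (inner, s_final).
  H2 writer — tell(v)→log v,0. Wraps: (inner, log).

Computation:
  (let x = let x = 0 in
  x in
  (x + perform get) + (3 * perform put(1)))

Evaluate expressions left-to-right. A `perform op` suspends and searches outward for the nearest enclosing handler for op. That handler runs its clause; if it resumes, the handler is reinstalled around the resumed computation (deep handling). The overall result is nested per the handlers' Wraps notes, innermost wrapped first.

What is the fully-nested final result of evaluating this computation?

Answer: ((3, 1), ())

Evaluation trace:
get @ H1 ⇒ 3
put(1) @ H1 ⇒ s:=1
H0 returns 3
H1 returns (3, 1)
H2 returns ((3, 1), ())
= ((3, 1), ())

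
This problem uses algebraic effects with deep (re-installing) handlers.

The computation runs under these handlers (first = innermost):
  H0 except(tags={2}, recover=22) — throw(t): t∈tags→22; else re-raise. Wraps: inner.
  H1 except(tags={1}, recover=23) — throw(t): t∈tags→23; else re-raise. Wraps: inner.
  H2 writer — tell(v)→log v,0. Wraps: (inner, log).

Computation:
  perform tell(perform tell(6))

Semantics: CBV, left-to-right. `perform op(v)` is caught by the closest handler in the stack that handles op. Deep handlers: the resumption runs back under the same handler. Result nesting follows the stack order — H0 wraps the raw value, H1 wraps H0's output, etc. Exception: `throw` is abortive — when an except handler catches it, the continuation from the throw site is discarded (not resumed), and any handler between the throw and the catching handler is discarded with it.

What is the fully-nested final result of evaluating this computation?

Working:
tell(6) @ H2 ⇒ log+=6
tell(0) @ H2 ⇒ log+=0
H0 returns 0
H1 returns 0
H2 returns (0, (6, 0))
= (0, (6, 0))

Answer: (0, (6, 0))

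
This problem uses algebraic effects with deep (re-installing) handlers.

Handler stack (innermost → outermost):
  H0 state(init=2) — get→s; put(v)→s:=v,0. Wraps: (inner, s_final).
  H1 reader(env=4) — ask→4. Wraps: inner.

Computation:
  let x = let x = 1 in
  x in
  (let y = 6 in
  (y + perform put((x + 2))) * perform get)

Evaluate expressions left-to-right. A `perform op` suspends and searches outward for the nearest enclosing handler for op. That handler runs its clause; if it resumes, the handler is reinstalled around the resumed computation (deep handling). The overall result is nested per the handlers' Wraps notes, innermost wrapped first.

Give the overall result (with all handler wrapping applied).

Answer: (18, 3)

Evaluation trace:
put(3) @ H0 ⇒ s:=3
get @ H0 ⇒ 3
H0 returns (18, 3)
H1 returns (18, 3)
= (18, 3)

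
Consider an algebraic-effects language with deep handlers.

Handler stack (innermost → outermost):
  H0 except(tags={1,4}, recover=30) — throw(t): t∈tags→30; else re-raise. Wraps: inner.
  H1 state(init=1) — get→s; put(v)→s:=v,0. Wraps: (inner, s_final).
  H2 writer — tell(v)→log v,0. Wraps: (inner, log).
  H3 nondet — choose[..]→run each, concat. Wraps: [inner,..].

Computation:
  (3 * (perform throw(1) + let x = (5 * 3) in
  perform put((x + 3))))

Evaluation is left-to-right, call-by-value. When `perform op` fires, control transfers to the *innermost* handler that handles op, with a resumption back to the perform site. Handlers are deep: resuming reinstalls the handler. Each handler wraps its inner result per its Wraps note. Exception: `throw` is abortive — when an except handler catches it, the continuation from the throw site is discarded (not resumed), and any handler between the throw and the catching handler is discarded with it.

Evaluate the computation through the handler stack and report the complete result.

Answer: [((30, 1), ())]

Evaluation trace:
throw(1) @ H0 caught ⇒ 30
H1 returns (30, 1)
H2 returns ((30, 1), ())
H3 returns [((30, 1), ())]
= [((30, 1), ())]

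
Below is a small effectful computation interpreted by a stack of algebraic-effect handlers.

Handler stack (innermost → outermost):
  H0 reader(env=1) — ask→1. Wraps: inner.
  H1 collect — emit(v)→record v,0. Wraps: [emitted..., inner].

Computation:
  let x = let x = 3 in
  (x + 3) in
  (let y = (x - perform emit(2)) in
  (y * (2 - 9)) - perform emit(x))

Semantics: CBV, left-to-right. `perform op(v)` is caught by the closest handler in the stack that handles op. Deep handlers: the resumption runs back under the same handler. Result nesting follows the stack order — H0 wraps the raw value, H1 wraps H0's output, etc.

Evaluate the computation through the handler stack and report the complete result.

Evaluation trace:
emit(2) @ H1 ⇒ out+=2
emit(6) @ H1 ⇒ out+=6
H0 returns -42
H1 returns [2, 6, -42]
= [2, 6, -42]

Answer: [2, 6, -42]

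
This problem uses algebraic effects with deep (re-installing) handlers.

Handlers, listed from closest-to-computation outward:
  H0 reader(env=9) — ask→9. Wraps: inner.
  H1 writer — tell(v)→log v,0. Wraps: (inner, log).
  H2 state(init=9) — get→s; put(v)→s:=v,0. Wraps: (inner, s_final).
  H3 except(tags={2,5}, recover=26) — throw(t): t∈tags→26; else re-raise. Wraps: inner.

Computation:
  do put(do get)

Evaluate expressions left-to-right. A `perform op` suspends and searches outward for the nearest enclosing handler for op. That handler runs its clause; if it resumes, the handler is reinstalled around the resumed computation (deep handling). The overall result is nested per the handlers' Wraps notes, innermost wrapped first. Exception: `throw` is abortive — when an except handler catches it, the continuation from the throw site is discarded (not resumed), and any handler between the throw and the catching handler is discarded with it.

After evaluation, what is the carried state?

Answer: 9

Working:
get @ H2 ⇒ 9
put(9) @ H2 ⇒ s:=9
H0 returns 0
H1 returns (0, ())
H2 returns ((0, ()), 9)
H3 returns ((0, ()), 9)
= ((0, ()), 9)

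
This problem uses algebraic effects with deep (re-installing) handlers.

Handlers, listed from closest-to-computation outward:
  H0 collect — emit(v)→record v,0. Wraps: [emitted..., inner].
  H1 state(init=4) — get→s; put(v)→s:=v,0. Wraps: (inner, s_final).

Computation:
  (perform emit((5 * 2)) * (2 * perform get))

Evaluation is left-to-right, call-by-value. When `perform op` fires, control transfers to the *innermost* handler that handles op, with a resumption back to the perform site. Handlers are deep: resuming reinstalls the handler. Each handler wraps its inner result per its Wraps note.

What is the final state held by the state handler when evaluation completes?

Answer: 4

Evaluation trace:
emit(10) @ H0 ⇒ out+=10
get @ H1 ⇒ 4
H0 returns [10, 0]
H1 returns ([10, 0], 4)
= ([10, 0], 4)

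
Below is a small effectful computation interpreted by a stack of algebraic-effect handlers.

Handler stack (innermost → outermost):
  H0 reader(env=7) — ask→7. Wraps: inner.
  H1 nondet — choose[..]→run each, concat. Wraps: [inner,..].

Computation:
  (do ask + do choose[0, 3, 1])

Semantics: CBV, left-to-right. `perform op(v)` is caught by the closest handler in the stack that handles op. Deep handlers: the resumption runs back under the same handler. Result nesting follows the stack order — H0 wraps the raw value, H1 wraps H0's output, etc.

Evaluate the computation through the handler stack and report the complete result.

Answer: [7, 10, 8]

Working:
ask @ H0 ⇒ 7
choose[0, 3, 1] @ H1
  branch[0] choose=0:
    H0 returns 7
    H1 returns [7]
  branch[1] choose=3:
    H0 returns 10
    H1 returns [10]
  branch[2] choose=1:
    H0 returns 8
    H1 returns [8]
= [7, 10, 8]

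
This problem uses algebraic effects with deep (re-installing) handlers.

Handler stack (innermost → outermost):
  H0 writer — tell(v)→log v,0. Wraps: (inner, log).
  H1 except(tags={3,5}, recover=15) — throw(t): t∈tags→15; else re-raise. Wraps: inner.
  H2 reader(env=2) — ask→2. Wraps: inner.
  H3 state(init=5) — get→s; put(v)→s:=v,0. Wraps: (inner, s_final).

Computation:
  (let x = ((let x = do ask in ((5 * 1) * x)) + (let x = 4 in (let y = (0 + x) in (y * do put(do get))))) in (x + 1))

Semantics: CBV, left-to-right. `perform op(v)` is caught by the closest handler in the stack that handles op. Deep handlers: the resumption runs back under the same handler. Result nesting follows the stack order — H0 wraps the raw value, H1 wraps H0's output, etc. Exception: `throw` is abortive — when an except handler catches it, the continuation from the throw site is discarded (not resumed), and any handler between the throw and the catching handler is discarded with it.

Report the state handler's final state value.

Answer: 5

Evaluation trace:
ask @ H2 ⇒ 2
get @ H3 ⇒ 5
put(5) @ H3 ⇒ s:=5
H0 returns (11, ())
H1 returns (11, ())
H2 returns (11, ())
H3 returns ((11, ()), 5)
= ((11, ()), 5)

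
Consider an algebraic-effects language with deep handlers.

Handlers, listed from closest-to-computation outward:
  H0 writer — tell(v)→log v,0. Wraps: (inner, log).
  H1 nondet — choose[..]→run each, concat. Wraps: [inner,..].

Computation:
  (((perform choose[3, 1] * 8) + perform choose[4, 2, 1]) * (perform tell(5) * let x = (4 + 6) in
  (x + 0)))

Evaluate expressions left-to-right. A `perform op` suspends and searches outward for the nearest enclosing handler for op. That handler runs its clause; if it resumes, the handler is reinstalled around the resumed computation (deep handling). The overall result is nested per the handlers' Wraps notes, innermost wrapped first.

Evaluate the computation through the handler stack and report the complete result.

Answer: [(0, (5)), (0, (5)), (0, (5)), (0, (5)), (0, (5)), (0, (5))]

Evaluation trace:
choose[3, 1] @ H1
  branch[0] choose=3:
    choose[4, 2, 1] @ H1
      branch[0] choose=4:
        tell(5) @ H0 ⇒ log+=5
        H0 returns (0, (5))
        H1 returns [(0, (5))]
      branch[1] choose=2:
        tell(5) @ H0 ⇒ log+=5
        H0 returns (0, (5))
        H1 returns [(0, (5))]
      branch[2] choose=1:
        tell(5) @ H0 ⇒ log+=5
        H0 returns (0, (5))
        H1 returns [(0, (5))]
  branch[1] choose=1:
    choose[4, 2, 1] @ H1
      branch[0] choose=4:
        tell(5) @ H0 ⇒ log+=5
        H0 returns (0, (5))
        H1 returns [(0, (5))]
      branch[1] choose=2:
        tell(5) @ H0 ⇒ log+=5
        H0 returns (0, (5))
        H1 returns [(0, (5))]
      branch[2] choose=1:
        tell(5) @ H0 ⇒ log+=5
        H0 returns (0, (5))
        H1 returns [(0, (5))]
= [(0, (5)), (0, (5)), (0, (5)), (0, (5)), (0, (5)), (0, (5))]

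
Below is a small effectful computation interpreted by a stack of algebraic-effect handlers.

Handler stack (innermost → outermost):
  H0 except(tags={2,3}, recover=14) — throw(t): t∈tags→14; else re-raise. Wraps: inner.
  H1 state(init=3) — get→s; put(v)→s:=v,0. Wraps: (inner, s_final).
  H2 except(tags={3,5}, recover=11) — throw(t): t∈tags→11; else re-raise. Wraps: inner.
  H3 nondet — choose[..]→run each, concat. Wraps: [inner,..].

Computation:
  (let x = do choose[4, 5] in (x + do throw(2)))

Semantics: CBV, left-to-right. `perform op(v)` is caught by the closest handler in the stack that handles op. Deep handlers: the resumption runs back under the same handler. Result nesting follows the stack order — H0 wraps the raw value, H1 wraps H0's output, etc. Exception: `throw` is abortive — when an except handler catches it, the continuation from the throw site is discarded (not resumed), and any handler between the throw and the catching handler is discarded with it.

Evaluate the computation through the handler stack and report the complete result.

Evaluation trace:
choose[4, 5] @ H3
  branch[0] choose=4:
    throw(2) @ H0 caught ⇒ 14
    H1 returns (14, 3)
    H2 returns (14, 3)
    H3 returns [(14, 3)]
  branch[1] choose=5:
    throw(2) @ H0 caught ⇒ 14
    H1 returns (14, 3)
    H2 returns (14, 3)
    H3 returns [(14, 3)]
= [(14, 3), (14, 3)]

Answer: [(14, 3), (14, 3)]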